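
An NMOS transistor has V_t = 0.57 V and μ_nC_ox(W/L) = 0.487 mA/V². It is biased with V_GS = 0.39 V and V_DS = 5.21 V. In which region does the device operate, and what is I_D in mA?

Cutoff; I_D = 0 mA

V_GS = 0.39 V < V_t = 0.57 V, so the transistor is in cutoff.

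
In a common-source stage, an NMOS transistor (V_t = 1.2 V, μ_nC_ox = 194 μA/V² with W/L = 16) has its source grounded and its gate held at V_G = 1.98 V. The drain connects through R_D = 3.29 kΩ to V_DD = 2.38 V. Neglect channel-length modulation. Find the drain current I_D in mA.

I_D = 0.624 mA

V_GS = V_G = 1.98 V, so V_ov = 1.98 − 1.2 = 0.78 V.
k_n = μ_nC_ox · (W/L) = 3.104 mA/V².
Assume saturation: I_D = ½ k_n V_ov² = 0.5 × 3.104 × 0.78² = 0.944 mA, giving V_DS = V_DD − I_D R_D = 2.38 − 0.944 × 3.29 = -0.727 V.
But -0.727 V < V_ov = 0.78 V, so the device is actually in triode.
In triode I_D = k_n[V_ov V_DS − ½ V_DS²] and I_D = (V_DD − V_DS)/R_D. Equating: 5.11 V_DS² − 8.965 V_DS + 2.38 = 0, giving V_DS = 0.326 V (the root below V_ov).
I_D = (2.38 − 0.326) / 3.29 = 0.624 mA.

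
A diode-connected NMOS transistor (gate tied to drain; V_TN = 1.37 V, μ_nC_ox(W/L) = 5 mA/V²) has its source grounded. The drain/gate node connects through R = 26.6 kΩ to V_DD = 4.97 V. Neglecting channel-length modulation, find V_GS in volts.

With gate tied to drain, V_GS = V_DS ≥ V_GS − V_TN, so the device is in saturation.
KCL at the drain: ½ k_n (V_GS − V_TN)² = (V_DD − V_GS)/R.
Let x = V_GS − 1.37. Then 66.5 x² + x − 3.6 = 0, giving x = 0.225 V (positive root), so V_GS = 1.6 V.
I_D = (V_DD − V_GS)/R = (4.97 − 1.6) / 26.6 = 0.127 mA.

V_GS = 1.60 V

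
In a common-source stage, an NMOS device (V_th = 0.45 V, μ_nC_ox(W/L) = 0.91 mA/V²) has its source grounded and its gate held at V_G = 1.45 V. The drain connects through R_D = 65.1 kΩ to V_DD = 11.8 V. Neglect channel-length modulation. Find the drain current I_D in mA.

V_GS = V_G = 1.45 V, so V_ov = 1.45 − 0.45 = 1 V.
Assume saturation: I_D = ½ k_n V_ov² = 0.5 × 0.91 × 1² = 0.455 mA, giving V_DS = V_DD − I_D R_D = 11.8 − 0.455 × 65.1 = -17.8 V.
But -17.8 V < V_ov = 1 V, so the device is actually in triode.
In triode I_D = k_n[V_ov V_DS − ½ V_DS²] and I_D = (V_DD − V_DS)/R_D. Equating: 29.6 V_DS² − 60.24 V_DS + 11.8 = 0, giving V_DS = 0.22 V (the root below V_ov).
I_D = (11.8 − 0.22) / 65.1 = 0.178 mA.

I_D = 0.178 mA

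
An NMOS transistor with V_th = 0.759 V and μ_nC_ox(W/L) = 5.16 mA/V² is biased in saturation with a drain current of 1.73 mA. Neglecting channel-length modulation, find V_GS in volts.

In saturation I_D = ½ k_n (V_GS − V_th)², so V_GS − V_th = √(2 I_D / k_n) = √(2 × 1.73 / 5.16) = 0.819 V.
V_GS = 0.759 + 0.819 = 1.58 V.

V_GS = 1.58 V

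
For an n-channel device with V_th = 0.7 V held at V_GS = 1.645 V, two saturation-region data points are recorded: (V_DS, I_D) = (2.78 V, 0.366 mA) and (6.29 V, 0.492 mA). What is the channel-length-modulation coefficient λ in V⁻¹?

With V_GS fixed, I_D ∝ (1 + λ V_DS) in saturation, so I_D2/I_D1 = (1 + λ V_DS2)/(1 + λ V_DS1).
0.492/0.366 = 1.344 = (1 + 6.29 λ)/(1 + 2.78 λ).
Solving: λ (I_D1 V_DS2 − I_D2 V_DS1) = I_D2 − I_D1, so λ = (0.492 − 0.366) / (0.366 × 6.29 − 0.492 × 2.78) = 0.126 / 0.934 = 0.135 V⁻¹.

λ = 0.135 V⁻¹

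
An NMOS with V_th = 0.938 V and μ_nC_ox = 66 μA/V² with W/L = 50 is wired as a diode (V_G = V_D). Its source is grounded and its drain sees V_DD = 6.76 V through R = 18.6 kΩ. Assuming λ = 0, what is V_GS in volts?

With gate tied to drain, V_GS = V_DS ≥ V_GS − V_th, so the device is in saturation.
k_n = μ_nC_ox · (W/L) = 3.3 mA/V².
KCL at the drain: ½ k_n (V_GS − V_th)² = (V_DD − V_GS)/R.
Let x = V_GS − 0.938. Then 30.7 x² + x − 5.822 = 0, giving x = 0.42 V (positive root), so V_GS = 1.36 V.
I_D = (V_DD − V_GS)/R = (6.76 − 1.36) / 18.6 = 0.29 mA.

V_GS = 1.36 V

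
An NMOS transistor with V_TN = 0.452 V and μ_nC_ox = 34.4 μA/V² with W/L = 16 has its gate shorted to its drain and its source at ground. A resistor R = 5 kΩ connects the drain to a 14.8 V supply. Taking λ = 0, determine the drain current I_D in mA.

I_D = 2.29 mA

With gate tied to drain, V_GS = V_DS ≥ V_GS − V_TN, so the device is in saturation.
k_n = μ_nC_ox · (W/L) = 0.5504 mA/V².
KCL at the drain: ½ k_n (V_GS − V_TN)² = (V_DD − V_GS)/R.
Let x = V_GS − 0.452. Then 1.38 x² + x − 14.35 = 0, giving x = 2.89 V (positive root), so V_GS = 3.34 V.
I_D = (V_DD − V_GS)/R = (14.8 − 3.34) / 5 = 2.29 mA.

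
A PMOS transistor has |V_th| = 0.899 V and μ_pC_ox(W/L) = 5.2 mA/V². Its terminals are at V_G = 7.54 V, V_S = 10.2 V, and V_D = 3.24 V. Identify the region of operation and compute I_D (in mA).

V_SG = V_S − V_G = 10.2 − 7.54 = 2.66 V; V_SD = V_S − V_D = 10.2 − 3.24 = 6.96 V.
V_ov = V_SG − |V_th| = 2.66 − 0.899 = 1.76 V.
Since V_SD = 6.96 V ≥ V_ov = 1.76 V, the device is in saturation.
I_D = ½ k_p V_ov² = 0.5 × 5.2 × 1.76² = 8.06 mA.

Saturation; I_D = 8.06 mA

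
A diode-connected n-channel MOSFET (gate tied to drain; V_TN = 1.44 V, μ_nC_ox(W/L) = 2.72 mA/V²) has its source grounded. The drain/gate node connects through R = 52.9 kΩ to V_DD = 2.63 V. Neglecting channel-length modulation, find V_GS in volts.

V_GS = 1.56 V

With gate tied to drain, V_GS = V_DS ≥ V_GS − V_TN, so the device is in saturation.
KCL at the drain: ½ k_n (V_GS − V_TN)² = (V_DD − V_GS)/R.
Let x = V_GS − 1.44. Then 71.9 x² + x − 1.19 = 0, giving x = 0.122 V (positive root), so V_GS = 1.56 V.
I_D = (V_DD − V_GS)/R = (2.63 − 1.56) / 52.9 = 0.0202 mA.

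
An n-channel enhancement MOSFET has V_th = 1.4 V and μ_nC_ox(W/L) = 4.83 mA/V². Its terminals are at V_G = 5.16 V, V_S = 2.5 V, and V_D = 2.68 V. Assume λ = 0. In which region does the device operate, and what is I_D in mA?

Triode; I_D = 1.02 mA

V_GS = V_G − V_S = 5.16 − 2.5 = 2.66 V; V_DS = V_D − V_S = 2.68 − 2.5 = 0.18 V.
V_ov = V_GS − V_th = 2.66 − 1.4 = 1.26 V.
Since V_DS = 0.18 V < V_ov = 1.26 V, the device is in the triode region.
I_D = k_n [V_ov · V_DS − ½ V_DS²] = 4.83 × [1.26 × 0.18 − 0.5 × 0.18²] = 1.02 mA.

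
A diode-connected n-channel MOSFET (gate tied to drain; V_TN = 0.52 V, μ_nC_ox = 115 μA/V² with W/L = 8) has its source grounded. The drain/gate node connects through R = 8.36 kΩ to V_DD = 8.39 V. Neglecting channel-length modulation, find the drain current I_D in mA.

With gate tied to drain, V_GS = V_DS ≥ V_GS − V_TN, so the device is in saturation.
k_n = μ_nC_ox · (W/L) = 0.92 mA/V².
KCL at the drain: ½ k_n (V_GS − V_TN)² = (V_DD − V_GS)/R.
Let x = V_GS − 0.52. Then 3.85 x² + x − 7.87 = 0, giving x = 1.31 V (positive root), so V_GS = 1.83 V.
I_D = (V_DD − V_GS)/R = (8.39 − 1.83) / 8.36 = 0.785 mA.

I_D = 0.785 mA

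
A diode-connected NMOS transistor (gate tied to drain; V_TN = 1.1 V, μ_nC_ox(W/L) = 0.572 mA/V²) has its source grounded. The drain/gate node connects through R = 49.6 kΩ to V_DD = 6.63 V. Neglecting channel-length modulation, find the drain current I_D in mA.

I_D = 0.0996 mA

With gate tied to drain, V_GS = V_DS ≥ V_GS − V_TN, so the device is in saturation.
KCL at the drain: ½ k_n (V_GS − V_TN)² = (V_DD − V_GS)/R.
Let x = V_GS − 1.1. Then 14.2 x² + x − 5.53 = 0, giving x = 0.59 V (positive root), so V_GS = 1.69 V.
I_D = (V_DD − V_GS)/R = (6.63 − 1.69) / 49.6 = 0.0996 mA.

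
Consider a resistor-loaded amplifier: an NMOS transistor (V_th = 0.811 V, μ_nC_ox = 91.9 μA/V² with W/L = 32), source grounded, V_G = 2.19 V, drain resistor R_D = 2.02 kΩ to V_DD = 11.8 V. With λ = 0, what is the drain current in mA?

I_D = 2.80 mA

V_GS = V_G = 2.19 V, so V_ov = 2.19 − 0.811 = 1.38 V.
k_n = μ_nC_ox · (W/L) = 2.941 mA/V².
Assume saturation: I_D = ½ k_n V_ov² = 0.5 × 2.941 × 1.38² = 2.8 mA, giving V_DS = V_DD − I_D R_D = 11.8 − 2.8 × 2.02 = 6.15 V.
V_DS = 6.15 V ≥ V_ov = 1.38 V, confirming saturation.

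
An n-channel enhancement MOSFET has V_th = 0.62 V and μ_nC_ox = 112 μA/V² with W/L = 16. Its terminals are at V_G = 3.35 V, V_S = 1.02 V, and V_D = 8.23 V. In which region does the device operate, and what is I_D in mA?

Saturation; I_D = 2.62 mA

V_GS = V_G − V_S = 3.35 − 1.02 = 2.33 V; V_DS = V_D − V_S = 8.23 − 1.02 = 7.21 V.
k_n = μ_nC_ox · (W/L) = 1.792 mA/V².
V_ov = V_GS − V_th = 2.33 − 0.62 = 1.71 V.
Since V_DS = 7.21 V ≥ V_ov = 1.71 V, the device is in saturation.
I_D = ½ k_n V_ov² = 0.5 × 1.792 × 1.71² = 2.62 mA.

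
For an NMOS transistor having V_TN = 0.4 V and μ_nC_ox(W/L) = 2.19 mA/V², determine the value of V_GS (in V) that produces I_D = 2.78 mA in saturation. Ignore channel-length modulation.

In saturation I_D = ½ k_n (V_GS − V_TN)², so V_GS − V_TN = √(2 I_D / k_n) = √(2 × 2.78 / 2.19) = 1.59 V.
V_GS = 0.4 + 1.59 = 1.99 V.

V_GS = 1.99 V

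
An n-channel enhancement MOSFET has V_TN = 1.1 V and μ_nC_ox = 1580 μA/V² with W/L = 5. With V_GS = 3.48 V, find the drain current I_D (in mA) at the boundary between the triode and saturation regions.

I_D = 22.4 mA

At the boundary V_DS = V_ov = V_GS − V_TN = 3.48 − 1.1 = 2.38 V.
k_n = μ_nC_ox · (W/L) = 7.9 mA/V².
I_D = ½ k_n V_ov² = 0.5 × 7.9 × 2.38² = 22.4 mA.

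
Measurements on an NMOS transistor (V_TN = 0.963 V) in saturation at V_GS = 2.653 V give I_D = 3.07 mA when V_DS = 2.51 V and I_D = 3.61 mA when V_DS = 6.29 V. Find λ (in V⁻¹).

With V_GS fixed, I_D ∝ (1 + λ V_DS) in saturation, so I_D2/I_D1 = (1 + λ V_DS2)/(1 + λ V_DS1).
3.61/3.07 = 1.176 = (1 + 6.29 λ)/(1 + 2.51 λ).
Solving: λ (I_D1 V_DS2 − I_D2 V_DS1) = I_D2 − I_D1, so λ = (3.61 − 3.07) / (3.07 × 6.29 − 3.61 × 2.51) = 0.54 / 10.2 = 0.0527 V⁻¹.

λ = 0.0527 V⁻¹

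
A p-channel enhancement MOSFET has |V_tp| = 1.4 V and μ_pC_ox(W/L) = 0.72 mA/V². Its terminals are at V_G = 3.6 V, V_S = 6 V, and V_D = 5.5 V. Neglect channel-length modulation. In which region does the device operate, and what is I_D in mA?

Triode; I_D = 0.270 mA

V_SG = V_S − V_G = 6 − 3.6 = 2.4 V; V_SD = V_S − V_D = 6 − 5.5 = 0.5 V.
V_ov = V_SG − |V_tp| = 2.4 − 1.4 = 1 V.
Since V_SD = 0.5 V < V_ov = 1 V, the device is in the triode region.
I_D = k_p [V_ov · V_SD − ½ V_SD²] = 0.72 × [1 × 0.5 − 0.5 × 0.5²] = 0.27 mA.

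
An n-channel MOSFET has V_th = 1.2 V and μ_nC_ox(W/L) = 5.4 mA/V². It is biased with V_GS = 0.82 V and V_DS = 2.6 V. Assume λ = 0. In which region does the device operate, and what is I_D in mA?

Cutoff; I_D = 0 mA

V_GS = 0.82 V < V_th = 1.2 V, so the transistor is in cutoff.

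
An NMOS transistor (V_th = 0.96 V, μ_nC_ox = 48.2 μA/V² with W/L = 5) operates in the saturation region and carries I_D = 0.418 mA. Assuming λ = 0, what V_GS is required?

V_GS = 2.82 V

k_n = μ_nC_ox · (W/L) = 0.241 mA/V².
In saturation I_D = ½ k_n (V_GS − V_th)², so V_GS − V_th = √(2 I_D / k_n) = √(2 × 0.418 / 0.241) = 1.86 V.
V_GS = 0.96 + 1.86 = 2.82 V.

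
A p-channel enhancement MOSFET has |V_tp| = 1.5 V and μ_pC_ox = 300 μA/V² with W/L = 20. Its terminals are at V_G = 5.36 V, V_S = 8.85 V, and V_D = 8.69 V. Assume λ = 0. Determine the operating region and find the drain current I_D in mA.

V_SG = V_S − V_G = 8.85 − 5.36 = 3.49 V; V_SD = V_S − V_D = 8.85 − 8.69 = 0.16 V.
k_p = μ_pC_ox · (W/L) = 6 mA/V².
V_ov = V_SG − |V_tp| = 3.49 − 1.5 = 1.99 V.
Since V_SD = 0.16 V < V_ov = 1.99 V, the device is in the triode region.
I_D = k_p [V_ov · V_SD − ½ V_SD²] = 6 × [1.99 × 0.16 − 0.5 × 0.16²] = 1.83 mA.

Triode; I_D = 1.83 mA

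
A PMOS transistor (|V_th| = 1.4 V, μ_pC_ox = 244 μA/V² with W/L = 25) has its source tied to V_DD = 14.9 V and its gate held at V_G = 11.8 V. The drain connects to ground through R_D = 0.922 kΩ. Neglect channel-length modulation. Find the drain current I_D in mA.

I_D = 8.81 mA

V_SG = V_DD − V_G = 14.9 − 11.8 = 3.1 V, so V_ov = 3.1 − 1.4 = 1.7 V.
k_p = μ_pC_ox · (W/L) = 6.1 mA/V².
Assume saturation: I_D = ½ k_p V_ov² = 0.5 × 6.1 × 1.7² = 8.81 mA, giving V_SD = V_DD − I_D R_D = 14.9 − 8.81 × 0.922 = 6.77 V.
V_SD = 6.77 V ≥ V_ov = 1.7 V, confirming saturation.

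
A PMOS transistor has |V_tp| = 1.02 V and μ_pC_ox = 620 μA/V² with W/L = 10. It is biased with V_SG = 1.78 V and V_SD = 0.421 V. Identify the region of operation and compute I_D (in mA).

k_p = μ_pC_ox · (W/L) = 6.2 mA/V².
V_ov = V_SG − |V_tp| = 1.78 − 1.02 = 0.76 V.
Since V_SD = 0.421 V < V_ov = 0.76 V, the device is in the triode region.
I_D = k_p [V_ov · V_SD − ½ V_SD²] = 6.2 × [0.76 × 0.421 − 0.5 × 0.421²] = 1.43 mA.

Triode; I_D = 1.43 mA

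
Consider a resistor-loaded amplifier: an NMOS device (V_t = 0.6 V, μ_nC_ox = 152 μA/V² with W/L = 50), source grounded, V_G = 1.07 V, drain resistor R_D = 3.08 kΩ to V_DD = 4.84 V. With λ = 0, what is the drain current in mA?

I_D = 0.839 mA

V_GS = V_G = 1.07 V, so V_ov = 1.07 − 0.6 = 0.47 V.
k_n = μ_nC_ox · (W/L) = 7.6 mA/V².
Assume saturation: I_D = ½ k_n V_ov² = 0.5 × 7.6 × 0.47² = 0.839 mA, giving V_DS = V_DD − I_D R_D = 4.84 − 0.839 × 3.08 = 2.25 V.
V_DS = 2.25 V ≥ V_ov = 0.47 V, confirming saturation.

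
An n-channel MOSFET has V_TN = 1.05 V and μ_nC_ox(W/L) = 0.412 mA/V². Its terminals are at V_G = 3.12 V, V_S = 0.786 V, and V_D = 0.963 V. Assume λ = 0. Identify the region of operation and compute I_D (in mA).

Triode; I_D = 0.0872 mA

V_GS = V_G − V_S = 3.12 − 0.786 = 2.33 V; V_DS = V_D − V_S = 0.963 − 0.786 = 0.177 V.
V_ov = V_GS − V_TN = 2.33 − 1.05 = 1.28 V.
Since V_DS = 0.177 V < V_ov = 1.28 V, the device is in the triode region.
I_D = k_n [V_ov · V_DS − ½ V_DS²] = 0.412 × [1.28 × 0.177 − 0.5 × 0.177²] = 0.0872 mA.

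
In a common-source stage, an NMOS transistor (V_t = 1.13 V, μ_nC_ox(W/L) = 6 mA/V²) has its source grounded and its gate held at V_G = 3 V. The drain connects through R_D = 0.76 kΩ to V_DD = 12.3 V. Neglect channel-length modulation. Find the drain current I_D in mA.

I_D = 10.5 mA

V_GS = V_G = 3 V, so V_ov = 3 − 1.13 = 1.87 V.
Assume saturation: I_D = ½ k_n V_ov² = 0.5 × 6 × 1.87² = 10.5 mA, giving V_DS = V_DD − I_D R_D = 12.3 − 10.5 × 0.76 = 4.33 V.
V_DS = 4.33 V ≥ V_ov = 1.87 V, confirming saturation.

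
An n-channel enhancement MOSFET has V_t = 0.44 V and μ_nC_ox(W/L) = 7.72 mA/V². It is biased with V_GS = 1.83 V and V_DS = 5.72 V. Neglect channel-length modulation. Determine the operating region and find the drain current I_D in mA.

Saturation; I_D = 7.46 mA

V_ov = V_GS − V_t = 1.83 − 0.44 = 1.39 V.
Since V_DS = 5.72 V ≥ V_ov = 1.39 V, the device is in saturation.
I_D = ½ k_n V_ov² = 0.5 × 7.72 × 1.39² = 7.46 mA.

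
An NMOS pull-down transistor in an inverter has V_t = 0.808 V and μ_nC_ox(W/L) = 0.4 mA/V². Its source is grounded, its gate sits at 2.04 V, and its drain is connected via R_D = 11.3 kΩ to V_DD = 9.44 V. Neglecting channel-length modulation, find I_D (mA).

V_GS = V_G = 2.04 V, so V_ov = 2.04 − 0.808 = 1.23 V.
Assume saturation: I_D = ½ k_n V_ov² = 0.5 × 0.4 × 1.23² = 0.304 mA, giving V_DS = V_DD − I_D R_D = 9.44 − 0.304 × 11.3 = 6.01 V.
V_DS = 6.01 V ≥ V_ov = 1.23 V, confirming saturation.

I_D = 0.304 mA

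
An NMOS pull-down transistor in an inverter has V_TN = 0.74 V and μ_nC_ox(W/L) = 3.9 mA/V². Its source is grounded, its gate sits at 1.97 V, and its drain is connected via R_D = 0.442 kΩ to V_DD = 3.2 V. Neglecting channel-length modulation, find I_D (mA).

I_D = 2.95 mA

V_GS = V_G = 1.97 V, so V_ov = 1.97 − 0.74 = 1.23 V.
Assume saturation: I_D = ½ k_n V_ov² = 0.5 × 3.9 × 1.23² = 2.95 mA, giving V_DS = V_DD − I_D R_D = 3.2 − 2.95 × 0.442 = 1.9 V.
V_DS = 1.9 V ≥ V_ov = 1.23 V, confirming saturation.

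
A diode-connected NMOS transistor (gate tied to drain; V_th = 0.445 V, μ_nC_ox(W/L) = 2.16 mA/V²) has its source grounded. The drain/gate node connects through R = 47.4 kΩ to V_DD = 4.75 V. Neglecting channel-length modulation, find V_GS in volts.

V_GS = 0.725 V

With gate tied to drain, V_GS = V_DS ≥ V_GS − V_th, so the device is in saturation.
KCL at the drain: ½ k_n (V_GS − V_th)² = (V_DD − V_GS)/R.
Let x = V_GS − 0.445. Then 51.2 x² + x − 4.305 = 0, giving x = 0.28 V (positive root), so V_GS = 0.725 V.
I_D = (V_DD − V_GS)/R = (4.75 − 0.725) / 47.4 = 0.0849 mA.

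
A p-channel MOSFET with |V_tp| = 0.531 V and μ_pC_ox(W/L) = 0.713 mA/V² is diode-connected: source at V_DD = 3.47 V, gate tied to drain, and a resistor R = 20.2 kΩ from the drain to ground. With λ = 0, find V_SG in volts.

With gate tied to drain, V_SG = V_SD ≥ V_SG − |V_tp|, so the device is in saturation.
KCL at the drain: ½ k_p (V_SG − |V_tp|)² = (V_DD − V_SG)/R.
Let x = V_SG − 0.531. Then 7.2 x² + x − 2.939 = 0, giving x = 0.573 V (positive root), so V_SG = 1.1 V.
I_D = (V_DD − V_SG)/R = (3.47 − 1.1) / 20.2 = 0.117 mA.

V_SG = 1.10 V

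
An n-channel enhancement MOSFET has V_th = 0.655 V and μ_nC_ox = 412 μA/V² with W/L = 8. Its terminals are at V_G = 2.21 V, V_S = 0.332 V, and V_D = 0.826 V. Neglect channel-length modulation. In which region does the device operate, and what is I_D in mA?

V_GS = V_G − V_S = 2.21 − 0.332 = 1.88 V; V_DS = V_D − V_S = 0.826 − 0.332 = 0.494 V.
k_n = μ_nC_ox · (W/L) = 3.296 mA/V².
V_ov = V_GS − V_th = 1.88 − 0.655 = 1.22 V.
Since V_DS = 0.494 V < V_ov = 1.22 V, the device is in the triode region.
I_D = k_n [V_ov · V_DS − ½ V_DS²] = 3.296 × [1.22 × 0.494 − 0.5 × 0.494²] = 1.59 mA.

Triode; I_D = 1.59 mA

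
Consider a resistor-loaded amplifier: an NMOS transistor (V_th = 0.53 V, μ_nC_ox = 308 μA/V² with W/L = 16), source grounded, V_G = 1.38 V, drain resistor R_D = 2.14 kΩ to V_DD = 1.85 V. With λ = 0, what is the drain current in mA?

V_GS = V_G = 1.38 V, so V_ov = 1.38 − 0.53 = 0.85 V.
k_n = μ_nC_ox · (W/L) = 4.928 mA/V².
Assume saturation: I_D = ½ k_n V_ov² = 0.5 × 4.928 × 0.85² = 1.78 mA, giving V_DS = V_DD − I_D R_D = 1.85 − 1.78 × 2.14 = -1.96 V.
But -1.96 V < V_ov = 0.85 V, so the device is actually in triode.
In triode I_D = k_n[V_ov V_DS − ½ V_DS²] and I_D = (V_DD − V_DS)/R_D. Equating: 5.27 V_DS² − 9.964 V_DS + 1.85 = 0, giving V_DS = 0.209 V (the root below V_ov).
I_D = (1.85 − 0.209) / 2.14 = 0.767 mA.

I_D = 0.767 mA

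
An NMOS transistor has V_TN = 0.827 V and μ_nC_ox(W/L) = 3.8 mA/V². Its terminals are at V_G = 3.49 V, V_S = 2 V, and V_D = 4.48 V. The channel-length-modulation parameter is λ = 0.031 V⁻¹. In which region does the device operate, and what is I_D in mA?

Saturation; I_D = 0.899 mA

V_GS = V_G − V_S = 3.49 − 2 = 1.49 V; V_DS = V_D − V_S = 4.48 − 2 = 2.48 V.
V_ov = V_GS − V_TN = 1.49 − 0.827 = 0.663 V.
Since V_DS = 2.48 V ≥ V_ov = 0.663 V, the device is in saturation.
I_D = ½ k_n V_ov² (1 + λ V_DS) = 0.5 × 3.8 × 0.663² × (1 + 0.031 × 2.48) = 0.899 mA.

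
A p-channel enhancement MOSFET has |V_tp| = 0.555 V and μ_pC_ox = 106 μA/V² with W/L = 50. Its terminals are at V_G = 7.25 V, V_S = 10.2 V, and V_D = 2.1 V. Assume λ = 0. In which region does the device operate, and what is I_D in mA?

Saturation; I_D = 15.2 mA

V_SG = V_S − V_G = 10.2 − 7.25 = 2.95 V; V_SD = V_S − V_D = 10.2 − 2.1 = 8.1 V.
k_p = μ_pC_ox · (W/L) = 5.3 mA/V².
V_ov = V_SG − |V_tp| = 2.95 − 0.555 = 2.39 V.
Since V_SD = 8.1 V ≥ V_ov = 2.39 V, the device is in saturation.
I_D = ½ k_p V_ov² = 0.5 × 5.3 × 2.39² = 15.2 mA.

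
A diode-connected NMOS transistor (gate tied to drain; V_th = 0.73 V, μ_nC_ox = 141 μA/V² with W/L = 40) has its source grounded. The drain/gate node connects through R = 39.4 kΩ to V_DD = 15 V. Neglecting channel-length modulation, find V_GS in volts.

V_GS = 1.08 V

With gate tied to drain, V_GS = V_DS ≥ V_GS − V_th, so the device is in saturation.
k_n = μ_nC_ox · (W/L) = 5.64 mA/V².
KCL at the drain: ½ k_n (V_GS − V_th)² = (V_DD − V_GS)/R.
Let x = V_GS − 0.73. Then 111 x² + x − 14.27 = 0, giving x = 0.354 V (positive root), so V_GS = 1.08 V.
I_D = (V_DD − V_GS)/R = (15 − 1.08) / 39.4 = 0.353 mA.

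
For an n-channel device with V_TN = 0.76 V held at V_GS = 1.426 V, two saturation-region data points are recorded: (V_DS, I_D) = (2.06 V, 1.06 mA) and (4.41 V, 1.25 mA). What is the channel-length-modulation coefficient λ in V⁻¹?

λ = 0.0905 V⁻¹

With V_GS fixed, I_D ∝ (1 + λ V_DS) in saturation, so I_D2/I_D1 = (1 + λ V_DS2)/(1 + λ V_DS1).
1.25/1.06 = 1.179 = (1 + 4.41 λ)/(1 + 2.06 λ).
Solving: λ (I_D1 V_DS2 − I_D2 V_DS1) = I_D2 − I_D1, so λ = (1.25 − 1.06) / (1.06 × 4.41 − 1.25 × 2.06) = 0.19 / 2.1 = 0.0905 V⁻¹.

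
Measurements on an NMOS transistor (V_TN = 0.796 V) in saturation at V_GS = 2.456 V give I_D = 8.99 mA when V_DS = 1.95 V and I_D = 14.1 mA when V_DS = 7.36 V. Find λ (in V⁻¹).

With V_GS fixed, I_D ∝ (1 + λ V_DS) in saturation, so I_D2/I_D1 = (1 + λ V_DS2)/(1 + λ V_DS1).
14.1/8.99 = 1.568 = (1 + 7.36 λ)/(1 + 1.95 λ).
Solving: λ (I_D1 V_DS2 − I_D2 V_DS1) = I_D2 − I_D1, so λ = (14.1 − 8.99) / (8.99 × 7.36 − 14.1 × 1.95) = 5.11 / 38.7 = 0.132 V⁻¹.

λ = 0.132 V⁻¹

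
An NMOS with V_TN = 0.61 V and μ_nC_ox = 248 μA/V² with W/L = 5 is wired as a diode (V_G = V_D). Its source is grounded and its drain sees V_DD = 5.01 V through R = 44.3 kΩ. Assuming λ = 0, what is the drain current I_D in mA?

I_D = 0.0907 mA

With gate tied to drain, V_GS = V_DS ≥ V_GS − V_TN, so the device is in saturation.
k_n = μ_nC_ox · (W/L) = 1.24 mA/V².
KCL at the drain: ½ k_n (V_GS − V_TN)² = (V_DD − V_GS)/R.
Let x = V_GS − 0.61. Then 27.5 x² + x − 4.4 = 0, giving x = 0.382 V (positive root), so V_GS = 0.992 V.
I_D = (V_DD − V_GS)/R = (5.01 − 0.992) / 44.3 = 0.0907 mA.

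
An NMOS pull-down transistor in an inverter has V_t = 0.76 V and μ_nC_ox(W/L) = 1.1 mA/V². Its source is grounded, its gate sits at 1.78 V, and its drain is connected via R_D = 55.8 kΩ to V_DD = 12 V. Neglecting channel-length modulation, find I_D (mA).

I_D = 0.211 mA

V_GS = V_G = 1.78 V, so V_ov = 1.78 − 0.76 = 1.02 V.
Assume saturation: I_D = ½ k_n V_ov² = 0.5 × 1.1 × 1.02² = 0.572 mA, giving V_DS = V_DD − I_D R_D = 12 − 0.572 × 55.8 = -19.9 V.
But -19.9 V < V_ov = 1.02 V, so the device is actually in triode.
In triode I_D = k_n[V_ov V_DS − ½ V_DS²] and I_D = (V_DD − V_DS)/R_D. Equating: 30.7 V_DS² − 63.61 V_DS + 12 = 0, giving V_DS = 0.21 V (the root below V_ov).
I_D = (12 − 0.21) / 55.8 = 0.211 mA.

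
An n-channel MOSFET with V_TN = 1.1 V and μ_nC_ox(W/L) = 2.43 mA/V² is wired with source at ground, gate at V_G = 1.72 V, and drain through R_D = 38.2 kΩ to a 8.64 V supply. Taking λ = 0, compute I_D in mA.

V_GS = V_G = 1.72 V, so V_ov = 1.72 − 1.1 = 0.62 V.
Assume saturation: I_D = ½ k_n V_ov² = 0.5 × 2.43 × 0.62² = 0.467 mA, giving V_DS = V_DD − I_D R_D = 8.64 − 0.467 × 38.2 = -9.2 V.
But -9.2 V < V_ov = 0.62 V, so the device is actually in triode.
In triode I_D = k_n[V_ov V_DS − ½ V_DS²] and I_D = (V_DD − V_DS)/R_D. Equating: 46.4 V_DS² − 58.55 V_DS + 8.64 = 0, giving V_DS = 0.171 V (the root below V_ov).
I_D = (8.64 − 0.171) / 38.2 = 0.222 mA.

I_D = 0.222 mA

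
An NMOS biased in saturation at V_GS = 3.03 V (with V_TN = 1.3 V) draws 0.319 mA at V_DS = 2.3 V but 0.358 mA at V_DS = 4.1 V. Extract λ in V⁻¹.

λ = 0.0805 V⁻¹

With V_GS fixed, I_D ∝ (1 + λ V_DS) in saturation, so I_D2/I_D1 = (1 + λ V_DS2)/(1 + λ V_DS1).
0.358/0.319 = 1.122 = (1 + 4.1 λ)/(1 + 2.3 λ).
Solving: λ (I_D1 V_DS2 − I_D2 V_DS1) = I_D2 − I_D1, so λ = (0.358 − 0.319) / (0.319 × 4.1 − 0.358 × 2.3) = 0.039 / 0.484 = 0.0805 V⁻¹.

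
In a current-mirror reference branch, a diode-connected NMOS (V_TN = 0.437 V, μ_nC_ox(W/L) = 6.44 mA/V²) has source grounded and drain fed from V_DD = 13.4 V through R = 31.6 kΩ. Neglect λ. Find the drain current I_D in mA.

With gate tied to drain, V_GS = V_DS ≥ V_GS − V_TN, so the device is in saturation.
KCL at the drain: ½ k_n (V_GS − V_TN)² = (V_DD − V_GS)/R.
Let x = V_GS − 0.437. Then 102 x² + x − 12.96 = 0, giving x = 0.352 V (positive root), so V_GS = 0.789 V.
I_D = (V_DD − V_GS)/R = (13.4 − 0.789) / 31.6 = 0.399 mA.

I_D = 0.399 mA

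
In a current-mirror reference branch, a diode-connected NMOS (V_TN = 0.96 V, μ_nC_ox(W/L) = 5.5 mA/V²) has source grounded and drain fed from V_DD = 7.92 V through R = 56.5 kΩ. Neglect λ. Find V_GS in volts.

With gate tied to drain, V_GS = V_DS ≥ V_GS − V_TN, so the device is in saturation.
KCL at the drain: ½ k_n (V_GS − V_TN)² = (V_DD − V_GS)/R.
Let x = V_GS − 0.96. Then 155 x² + x − 6.96 = 0, giving x = 0.208 V (positive root), so V_GS = 1.17 V.
I_D = (V_DD − V_GS)/R = (7.92 − 1.17) / 56.5 = 0.119 mA.

V_GS = 1.17 V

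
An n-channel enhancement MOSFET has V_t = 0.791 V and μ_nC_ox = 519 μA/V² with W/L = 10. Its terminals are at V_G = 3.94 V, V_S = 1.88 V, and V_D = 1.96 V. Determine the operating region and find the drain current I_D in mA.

V_GS = V_G − V_S = 3.94 − 1.88 = 2.06 V; V_DS = V_D − V_S = 1.96 − 1.88 = 0.08 V.
k_n = μ_nC_ox · (W/L) = 5.19 mA/V².
V_ov = V_GS − V_t = 2.06 − 0.791 = 1.27 V.
Since V_DS = 0.08 V < V_ov = 1.27 V, the device is in the triode region.
I_D = k_n [V_ov · V_DS − ½ V_DS²] = 5.19 × [1.27 × 0.08 − 0.5 × 0.08²] = 0.51 mA.

Triode; I_D = 0.510 mA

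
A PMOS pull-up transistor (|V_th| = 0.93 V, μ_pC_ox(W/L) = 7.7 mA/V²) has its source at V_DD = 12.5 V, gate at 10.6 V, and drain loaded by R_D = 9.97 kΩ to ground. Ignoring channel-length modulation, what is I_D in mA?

I_D = 1.24 mA

V_SG = V_DD − V_G = 12.5 − 10.6 = 1.9 V, so V_ov = 1.9 − 0.93 = 0.97 V.
Assume saturation: I_D = ½ k_p V_ov² = 0.5 × 7.7 × 0.97² = 3.62 mA, giving V_SD = V_DD − I_D R_D = 12.5 − 3.62 × 9.97 = -23.6 V.
But -23.6 V < V_ov = 0.97 V, so the device is actually in triode.
In triode I_D = k_p[V_ov V_SD − ½ V_SD²] and I_D = (V_DD − V_SD)/R_D. Equating: 38.4 V_SD² − 75.47 V_SD + 12.5 = 0, giving V_SD = 0.183 V (the root below V_ov).
I_D = (12.5 − 0.183) / 9.97 = 1.24 mA.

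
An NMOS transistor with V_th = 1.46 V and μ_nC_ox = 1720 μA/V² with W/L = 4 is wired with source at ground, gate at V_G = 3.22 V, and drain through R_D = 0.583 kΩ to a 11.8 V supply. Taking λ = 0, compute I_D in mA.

I_D = 10.7 mA

V_GS = V_G = 3.22 V, so V_ov = 3.22 − 1.46 = 1.76 V.
k_n = μ_nC_ox · (W/L) = 6.88 mA/V².
Assume saturation: I_D = ½ k_n V_ov² = 0.5 × 6.88 × 1.76² = 10.7 mA, giving V_DS = V_DD − I_D R_D = 11.8 − 10.7 × 0.583 = 5.59 V.
V_DS = 5.59 V ≥ V_ov = 1.76 V, confirming saturation.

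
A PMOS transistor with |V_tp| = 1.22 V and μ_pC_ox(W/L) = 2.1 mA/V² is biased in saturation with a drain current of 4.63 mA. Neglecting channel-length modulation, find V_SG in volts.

V_SG = 3.32 V

In saturation I_D = ½ k_p (V_SG − |V_tp|)², so V_SG − |V_tp| = √(2 I_D / k_p) = √(2 × 4.63 / 2.1) = 2.1 V.
V_SG = 1.22 + 2.1 = 3.32 V.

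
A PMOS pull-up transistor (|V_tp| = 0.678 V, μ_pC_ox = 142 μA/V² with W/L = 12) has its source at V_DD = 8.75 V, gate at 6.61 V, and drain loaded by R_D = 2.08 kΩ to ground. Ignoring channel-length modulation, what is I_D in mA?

I_D = 1.82 mA

V_SG = V_DD − V_G = 8.75 − 6.61 = 2.14 V, so V_ov = 2.14 − 0.678 = 1.46 V.
k_p = μ_pC_ox · (W/L) = 1.704 mA/V².
Assume saturation: I_D = ½ k_p V_ov² = 0.5 × 1.704 × 1.46² = 1.82 mA, giving V_SD = V_DD − I_D R_D = 8.75 − 1.82 × 2.08 = 4.96 V.
V_SD = 4.96 V ≥ V_ov = 1.46 V, confirming saturation.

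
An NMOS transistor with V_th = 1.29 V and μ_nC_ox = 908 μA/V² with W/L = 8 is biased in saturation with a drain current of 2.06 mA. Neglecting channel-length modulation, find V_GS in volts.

k_n = μ_nC_ox · (W/L) = 7.264 mA/V².
In saturation I_D = ½ k_n (V_GS − V_th)², so V_GS − V_th = √(2 I_D / k_n) = √(2 × 2.06 / 7.264) = 0.753 V.
V_GS = 1.29 + 0.753 = 2.04 V.

V_GS = 2.04 V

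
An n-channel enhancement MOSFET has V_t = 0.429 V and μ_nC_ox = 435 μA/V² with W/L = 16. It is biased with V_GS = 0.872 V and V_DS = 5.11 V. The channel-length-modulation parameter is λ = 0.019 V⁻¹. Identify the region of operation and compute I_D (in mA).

k_n = μ_nC_ox · (W/L) = 6.96 mA/V².
V_ov = V_GS − V_t = 0.872 − 0.429 = 0.443 V.
Since V_DS = 5.11 V ≥ V_ov = 0.443 V, the device is in saturation.
I_D = ½ k_n V_ov² (1 + λ V_DS) = 0.5 × 6.96 × 0.443² × (1 + 0.019 × 5.11) = 0.749 mA.

Saturation; I_D = 0.749 mA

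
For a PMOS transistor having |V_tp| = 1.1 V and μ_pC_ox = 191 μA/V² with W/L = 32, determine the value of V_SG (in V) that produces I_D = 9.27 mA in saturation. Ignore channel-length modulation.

V_SG = 2.84 V

k_p = μ_pC_ox · (W/L) = 6.112 mA/V².
In saturation I_D = ½ k_p (V_SG − |V_tp|)², so V_SG − |V_tp| = √(2 I_D / k_p) = √(2 × 9.27 / 6.112) = 1.74 V.
V_SG = 1.1 + 1.74 = 2.84 V.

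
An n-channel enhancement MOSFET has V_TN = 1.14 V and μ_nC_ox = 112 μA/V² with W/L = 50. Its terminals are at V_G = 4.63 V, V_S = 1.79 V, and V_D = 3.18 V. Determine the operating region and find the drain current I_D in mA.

Triode; I_D = 7.82 mA

V_GS = V_G − V_S = 4.63 − 1.79 = 2.84 V; V_DS = V_D − V_S = 3.18 − 1.79 = 1.39 V.
k_n = μ_nC_ox · (W/L) = 5.6 mA/V².
V_ov = V_GS − V_TN = 2.84 − 1.14 = 1.7 V.
Since V_DS = 1.39 V < V_ov = 1.7 V, the device is in the triode region.
I_D = k_n [V_ov · V_DS − ½ V_DS²] = 5.6 × [1.7 × 1.39 − 0.5 × 1.39²] = 7.82 mA.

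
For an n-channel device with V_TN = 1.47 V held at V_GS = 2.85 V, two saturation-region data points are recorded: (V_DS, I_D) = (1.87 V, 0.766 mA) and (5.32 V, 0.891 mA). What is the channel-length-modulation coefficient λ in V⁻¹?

λ = 0.0519 V⁻¹

With V_GS fixed, I_D ∝ (1 + λ V_DS) in saturation, so I_D2/I_D1 = (1 + λ V_DS2)/(1 + λ V_DS1).
0.891/0.766 = 1.163 = (1 + 5.32 λ)/(1 + 1.87 λ).
Solving: λ (I_D1 V_DS2 − I_D2 V_DS1) = I_D2 − I_D1, so λ = (0.891 − 0.766) / (0.766 × 5.32 − 0.891 × 1.87) = 0.125 / 2.41 = 0.0519 V⁻¹.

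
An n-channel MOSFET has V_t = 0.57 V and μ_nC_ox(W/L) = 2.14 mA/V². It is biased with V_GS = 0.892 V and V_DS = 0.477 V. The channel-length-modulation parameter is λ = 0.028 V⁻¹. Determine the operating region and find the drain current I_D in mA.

V_ov = V_GS − V_t = 0.892 − 0.57 = 0.322 V.
Since V_DS = 0.477 V ≥ V_ov = 0.322 V, the device is in saturation.
I_D = ½ k_n V_ov² (1 + λ V_DS) = 0.5 × 2.14 × 0.322² × (1 + 0.028 × 0.477) = 0.112 mA.

Saturation; I_D = 0.112 mA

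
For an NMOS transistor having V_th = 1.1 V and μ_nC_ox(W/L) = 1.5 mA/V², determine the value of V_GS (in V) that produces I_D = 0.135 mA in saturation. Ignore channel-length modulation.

In saturation I_D = ½ k_n (V_GS − V_th)², so V_GS − V_th = √(2 I_D / k_n) = √(2 × 0.135 / 1.5) = 0.424 V.
V_GS = 1.1 + 0.424 = 1.52 V.

V_GS = 1.52 V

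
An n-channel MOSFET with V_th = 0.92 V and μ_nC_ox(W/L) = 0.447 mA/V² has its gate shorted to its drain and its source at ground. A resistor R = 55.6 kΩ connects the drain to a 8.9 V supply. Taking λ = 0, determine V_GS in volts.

V_GS = 1.68 V

With gate tied to drain, V_GS = V_DS ≥ V_GS − V_th, so the device is in saturation.
KCL at the drain: ½ k_n (V_GS − V_th)² = (V_DD − V_GS)/R.
Let x = V_GS − 0.92. Then 12.4 x² + x − 7.98 = 0, giving x = 0.762 V (positive root), so V_GS = 1.68 V.
I_D = (V_DD − V_GS)/R = (8.9 − 1.68) / 55.6 = 0.13 mA.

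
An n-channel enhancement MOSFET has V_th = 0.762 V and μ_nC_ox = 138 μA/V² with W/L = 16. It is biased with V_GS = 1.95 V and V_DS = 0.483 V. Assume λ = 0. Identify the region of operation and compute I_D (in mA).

k_n = μ_nC_ox · (W/L) = 2.208 mA/V².
V_ov = V_GS − V_th = 1.95 − 0.762 = 1.19 V.
Since V_DS = 0.483 V < V_ov = 1.19 V, the device is in the triode region.
I_D = k_n [V_ov · V_DS − ½ V_DS²] = 2.208 × [1.19 × 0.483 − 0.5 × 0.483²] = 1.01 mA.

Triode; I_D = 1.01 mA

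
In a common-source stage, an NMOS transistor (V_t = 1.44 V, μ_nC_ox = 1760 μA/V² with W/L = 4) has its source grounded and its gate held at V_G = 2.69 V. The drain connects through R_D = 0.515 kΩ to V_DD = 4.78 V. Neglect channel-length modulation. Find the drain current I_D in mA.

V_GS = V_G = 2.69 V, so V_ov = 2.69 − 1.44 = 1.25 V.
k_n = μ_nC_ox · (W/L) = 7.04 mA/V².
Assume saturation: I_D = ½ k_n V_ov² = 0.5 × 7.04 × 1.25² = 5.5 mA, giving V_DS = V_DD − I_D R_D = 4.78 − 5.5 × 0.515 = 1.95 V.
V_DS = 1.95 V ≥ V_ov = 1.25 V, confirming saturation.

I_D = 5.50 mA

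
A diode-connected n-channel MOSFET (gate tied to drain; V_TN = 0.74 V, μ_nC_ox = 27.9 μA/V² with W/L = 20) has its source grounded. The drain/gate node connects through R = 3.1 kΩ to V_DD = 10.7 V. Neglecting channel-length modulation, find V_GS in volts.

With gate tied to drain, V_GS = V_DS ≥ V_GS − V_TN, so the device is in saturation.
k_n = μ_nC_ox · (W/L) = 0.558 mA/V².
KCL at the drain: ½ k_n (V_GS − V_TN)² = (V_DD − V_GS)/R.
Let x = V_GS − 0.74. Then 0.865 x² + x − 9.96 = 0, giving x = 2.86 V (positive root), so V_GS = 3.6 V.
I_D = (V_DD − V_GS)/R = (10.7 − 3.6) / 3.1 = 2.29 mA.

V_GS = 3.60 V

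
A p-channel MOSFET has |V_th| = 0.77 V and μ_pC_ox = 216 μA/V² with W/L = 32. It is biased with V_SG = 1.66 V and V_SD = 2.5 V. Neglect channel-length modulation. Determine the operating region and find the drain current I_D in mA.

k_p = μ_pC_ox · (W/L) = 6.912 mA/V².
V_ov = V_SG − |V_th| = 1.66 − 0.77 = 0.89 V.
Since V_SD = 2.5 V ≥ V_ov = 0.89 V, the device is in saturation.
I_D = ½ k_p V_ov² = 0.5 × 6.912 × 0.89² = 2.74 mA.

Saturation; I_D = 2.74 mA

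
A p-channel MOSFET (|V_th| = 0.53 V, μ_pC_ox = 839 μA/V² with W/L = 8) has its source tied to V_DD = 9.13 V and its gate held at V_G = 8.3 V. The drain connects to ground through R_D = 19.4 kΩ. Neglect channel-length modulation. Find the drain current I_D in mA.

I_D = 0.302 mA

V_SG = V_DD − V_G = 9.13 − 8.3 = 0.83 V, so V_ov = 0.83 − 0.53 = 0.3 V.
k_p = μ_pC_ox · (W/L) = 6.712 mA/V².
Assume saturation: I_D = ½ k_p V_ov² = 0.5 × 6.712 × 0.3² = 0.302 mA, giving V_SD = V_DD − I_D R_D = 9.13 − 0.302 × 19.4 = 3.27 V.
V_SD = 3.27 V ≥ V_ov = 0.3 V, confirming saturation.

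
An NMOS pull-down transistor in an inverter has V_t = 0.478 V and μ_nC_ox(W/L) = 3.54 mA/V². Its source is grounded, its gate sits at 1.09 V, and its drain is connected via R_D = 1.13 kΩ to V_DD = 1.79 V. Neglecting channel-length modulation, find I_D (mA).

V_GS = V_G = 1.09 V, so V_ov = 1.09 − 0.478 = 0.612 V.
Assume saturation: I_D = ½ k_n V_ov² = 0.5 × 3.54 × 0.612² = 0.663 mA, giving V_DS = V_DD − I_D R_D = 1.79 − 0.663 × 1.13 = 1.04 V.
V_DS = 1.04 V ≥ V_ov = 0.612 V, confirming saturation.

I_D = 0.663 mA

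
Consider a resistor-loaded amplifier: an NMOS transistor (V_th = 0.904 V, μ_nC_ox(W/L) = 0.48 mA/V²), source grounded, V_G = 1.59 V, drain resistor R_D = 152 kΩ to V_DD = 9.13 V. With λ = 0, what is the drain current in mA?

I_D = 0.0587 mA

V_GS = V_G = 1.59 V, so V_ov = 1.59 − 0.904 = 0.686 V.
Assume saturation: I_D = ½ k_n V_ov² = 0.5 × 0.48 × 0.686² = 0.113 mA, giving V_DS = V_DD − I_D R_D = 9.13 − 0.113 × 152 = -8.04 V.
But -8.04 V < V_ov = 0.686 V, so the device is actually in triode.
In triode I_D = k_n[V_ov V_DS − ½ V_DS²] and I_D = (V_DD − V_DS)/R_D. Equating: 36.5 V_DS² − 51.05 V_DS + 9.13 = 0, giving V_DS = 0.211 V (the root below V_ov).
I_D = (9.13 − 0.211) / 152 = 0.0587 mA.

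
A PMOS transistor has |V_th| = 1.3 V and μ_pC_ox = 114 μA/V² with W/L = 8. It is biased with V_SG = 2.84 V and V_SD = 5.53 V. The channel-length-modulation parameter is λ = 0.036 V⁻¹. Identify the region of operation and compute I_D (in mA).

k_p = μ_pC_ox · (W/L) = 0.912 mA/V².
V_ov = V_SG − |V_th| = 2.84 − 1.3 = 1.54 V.
Since V_SD = 5.53 V ≥ V_ov = 1.54 V, the device is in saturation.
I_D = ½ k_p V_ov² (1 + λ V_SD) = 0.5 × 0.912 × 1.54² × (1 + 0.036 × 5.53) = 1.3 mA.

Saturation; I_D = 1.30 mA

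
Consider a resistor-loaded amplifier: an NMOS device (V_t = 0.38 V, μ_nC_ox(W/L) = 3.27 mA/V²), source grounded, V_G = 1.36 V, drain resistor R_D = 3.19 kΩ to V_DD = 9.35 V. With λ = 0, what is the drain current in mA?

V_GS = V_G = 1.36 V, so V_ov = 1.36 − 0.38 = 0.98 V.
Assume saturation: I_D = ½ k_n V_ov² = 0.5 × 3.27 × 0.98² = 1.57 mA, giving V_DS = V_DD − I_D R_D = 9.35 − 1.57 × 3.19 = 4.34 V.
V_DS = 4.34 V ≥ V_ov = 0.98 V, confirming saturation.

I_D = 1.57 mA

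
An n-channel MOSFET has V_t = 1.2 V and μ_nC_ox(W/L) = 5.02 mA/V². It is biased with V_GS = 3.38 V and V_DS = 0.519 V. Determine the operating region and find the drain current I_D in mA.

Triode; I_D = 5.00 mA

V_ov = V_GS − V_t = 3.38 − 1.2 = 2.18 V.
Since V_DS = 0.519 V < V_ov = 2.18 V, the device is in the triode region.
I_D = k_n [V_ov · V_DS − ½ V_DS²] = 5.02 × [2.18 × 0.519 − 0.5 × 0.519²] = 5 mA.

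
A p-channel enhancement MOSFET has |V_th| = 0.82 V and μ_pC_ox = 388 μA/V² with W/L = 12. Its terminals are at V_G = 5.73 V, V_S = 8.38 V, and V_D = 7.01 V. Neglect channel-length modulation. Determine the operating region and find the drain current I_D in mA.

V_SG = V_S − V_G = 8.38 − 5.73 = 2.65 V; V_SD = V_S − V_D = 8.38 − 7.01 = 1.37 V.
k_p = μ_pC_ox · (W/L) = 4.656 mA/V².
V_ov = V_SG − |V_th| = 2.65 − 0.82 = 1.83 V.
Since V_SD = 1.37 V < V_ov = 1.83 V, the device is in the triode region.
I_D = k_p [V_ov · V_SD − ½ V_SD²] = 4.656 × [1.83 × 1.37 − 0.5 × 1.37²] = 7.3 mA.

Triode; I_D = 7.30 mA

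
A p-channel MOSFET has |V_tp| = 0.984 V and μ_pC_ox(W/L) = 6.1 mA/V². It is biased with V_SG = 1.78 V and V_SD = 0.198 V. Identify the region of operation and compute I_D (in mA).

V_ov = V_SG − |V_tp| = 1.78 − 0.984 = 0.796 V.
Since V_SD = 0.198 V < V_ov = 0.796 V, the device is in the triode region.
I_D = k_p [V_ov · V_SD − ½ V_SD²] = 6.1 × [0.796 × 0.198 − 0.5 × 0.198²] = 0.842 mA.

Triode; I_D = 0.842 mA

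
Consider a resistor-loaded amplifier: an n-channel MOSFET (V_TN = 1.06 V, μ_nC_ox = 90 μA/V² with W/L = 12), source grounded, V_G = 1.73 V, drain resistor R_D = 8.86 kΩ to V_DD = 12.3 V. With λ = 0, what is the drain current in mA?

I_D = 0.242 mA

V_GS = V_G = 1.73 V, so V_ov = 1.73 − 1.06 = 0.67 V.
k_n = μ_nC_ox · (W/L) = 1.08 mA/V².
Assume saturation: I_D = ½ k_n V_ov² = 0.5 × 1.08 × 0.67² = 0.242 mA, giving V_DS = V_DD − I_D R_D = 12.3 − 0.242 × 8.86 = 10.2 V.
V_DS = 10.2 V ≥ V_ov = 0.67 V, confirming saturation.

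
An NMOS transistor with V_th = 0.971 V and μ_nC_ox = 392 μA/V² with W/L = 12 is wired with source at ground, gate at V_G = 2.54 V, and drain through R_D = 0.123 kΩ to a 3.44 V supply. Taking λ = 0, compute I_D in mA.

V_GS = V_G = 2.54 V, so V_ov = 2.54 − 0.971 = 1.57 V.
k_n = μ_nC_ox · (W/L) = 4.704 mA/V².
Assume saturation: I_D = ½ k_n V_ov² = 0.5 × 4.704 × 1.57² = 5.79 mA, giving V_DS = V_DD − I_D R_D = 3.44 − 5.79 × 0.123 = 2.73 V.
V_DS = 2.73 V ≥ V_ov = 1.57 V, confirming saturation.

I_D = 5.79 mA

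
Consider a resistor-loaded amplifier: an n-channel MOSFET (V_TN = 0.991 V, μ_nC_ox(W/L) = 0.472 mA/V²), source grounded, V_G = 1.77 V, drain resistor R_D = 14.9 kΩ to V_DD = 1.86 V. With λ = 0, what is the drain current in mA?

V_GS = V_G = 1.77 V, so V_ov = 1.77 − 0.991 = 0.779 V.
Assume saturation: I_D = ½ k_n V_ov² = 0.5 × 0.472 × 0.779² = 0.143 mA, giving V_DS = V_DD − I_D R_D = 1.86 − 0.143 × 14.9 = -0.274 V.
But -0.274 V < V_ov = 0.779 V, so the device is actually in triode.
In triode I_D = k_n[V_ov V_DS − ½ V_DS²] and I_D = (V_DD − V_DS)/R_D. Equating: 3.52 V_DS² − 6.479 V_DS + 1.86 = 0, giving V_DS = 0.356 V (the root below V_ov).
I_D = (1.86 − 0.356) / 14.9 = 0.101 mA.

I_D = 0.101 mA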